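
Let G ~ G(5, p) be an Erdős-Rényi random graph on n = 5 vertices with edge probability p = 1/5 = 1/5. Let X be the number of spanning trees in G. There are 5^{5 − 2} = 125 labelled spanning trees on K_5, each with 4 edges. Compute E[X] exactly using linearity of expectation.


K_5 has 5^{5 − 2} = 125 labelled spanning trees.
For each such spanning tree H, let X_H = 1 if all 4 edges of H are present in G. Then P[X_H = 1] = p^{4} = (1/5)^{4} = 1/625.
By linearity: E[X] = Σ_H E[X_H] = 125 · p^{4} = 125 · 1/625 = 1/5.
Numerically: E[X] ≈ 0.2.

E[X] = 125 · (1/5)^{4} = 1/5 ≈ 0.2.


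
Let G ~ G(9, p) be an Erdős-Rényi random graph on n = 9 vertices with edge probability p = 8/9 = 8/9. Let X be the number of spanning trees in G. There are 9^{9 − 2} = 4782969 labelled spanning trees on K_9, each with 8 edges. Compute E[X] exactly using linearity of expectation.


K_9 has 9^{9 − 2} = 4782969 labelled spanning trees.
For each such spanning tree H, let X_H = 1 if all 8 edges of H are present in G. Then P[X_H = 1] = p^{8} = (8/9)^{8} = 16777216/43046721.
By linearity: E[X] = Σ_H E[X_H] = 4782969 · p^{8} = 4782969 · 16777216/43046721 = 16777216/9.
Numerically: E[X] ≈ 1.86e+06.

E[X] = 4782969 · (8/9)^{8} = 16777216/9 ≈ 1.86e+06.


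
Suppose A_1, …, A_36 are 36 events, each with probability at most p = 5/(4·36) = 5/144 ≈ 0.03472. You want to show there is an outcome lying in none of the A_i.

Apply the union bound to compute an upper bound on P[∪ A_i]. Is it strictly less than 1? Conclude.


Union bound: P[∪_{i=1}^{36} A_i] ≤ Σ_i P[A_i] ≤ 36·p = 36·(5/144) = 5/4.
Numerically: 5/4 ≈ 1.25000.
Is 5/4 < 1? NO.
Since the bound 5/4 is ≥ 1, the union bound is uninformative here; it does NOT by itself certify existence.

36·p = 5/4 ≈ 1.25000; existence NOT certified by the union bound.


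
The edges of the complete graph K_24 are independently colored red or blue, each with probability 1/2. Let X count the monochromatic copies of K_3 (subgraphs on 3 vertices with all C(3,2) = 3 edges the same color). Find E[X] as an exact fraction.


Let X = Σ_S X_S over the C(24, 3) = 2024 subsets S of size 3, where X_S = 1 if the K_3 on S is monochromatic.
For a fixed S, the K_3 on S has C(3, 2) = 3 edges. P[all 3 edges red] = (1/2)^3, and likewise for blue, so P[monochromatic] = 2·(1/2)^3 = 2^{1 − 3} = 1/4.
By linearity: E[X] = C(24, 3) · 2^{1 − 3} = 2024 · 1/4 = 506.
Numerically: E[X] ≈ 506.000000.

E[X] = C(24,3)·2^(1−C(3,2)) = 506 ≈ 506.000000.


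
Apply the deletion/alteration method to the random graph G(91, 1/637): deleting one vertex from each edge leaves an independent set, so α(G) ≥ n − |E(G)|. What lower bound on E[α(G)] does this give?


E[|E(G)|] = C(91, 2)·p = 4095 · (1/637) = 45/7.
E[α(G)] ≥ n − E[|E(G)|] = 91 − 45/7 = 592/7.
Numerically: ≈ 84.571.
(This is only a lower bound; the true E[α(G)] may be larger.)

E[α(G)] ≥ 592/7 ≈ 84.571.


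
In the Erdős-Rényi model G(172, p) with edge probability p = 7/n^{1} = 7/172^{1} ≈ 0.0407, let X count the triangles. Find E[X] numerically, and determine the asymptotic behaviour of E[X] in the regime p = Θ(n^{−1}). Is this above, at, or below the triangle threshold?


Number of potential triangles: C(172, 3) = 833340.
Each occurs with probability p³ ≈ (0.0407)³ ≈ 6.740759e-05.
By linearity: E[X] = C(172, 3)·p³ ≈ 833340 · 6.740759e-05 ≈ 56.1734.
Here α = 1, so p = 7/n is exactly at the triangle threshold p ~ 1/n. Asymptotically E[X] → c³/6 = 7³/6 = 343/6 ≈ 57.1667, a bounded constant. In this regime the triangle count is asymptotically Poisson(c³/6).

E[X] ≈ 56.1734; in regime p = Θ(1/n^{1}) E[X] stays bounded (at the triangle threshold p ~ 1/n).


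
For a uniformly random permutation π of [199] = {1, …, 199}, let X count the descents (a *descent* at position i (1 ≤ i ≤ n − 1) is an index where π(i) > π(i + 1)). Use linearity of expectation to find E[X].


Write X = Σ X_I over i = 1, …, 198, with X_I the indicator of one descent.
There are 198 indicators.
For each fixed i, the pair (π(i), π(i+1)) is a uniformly random ordered pair of distinct values from {1, …, 199}; by symmetry P[π(i) > π(i+1)] = 1/2.
By linearity: E[X] = 198 · (1/2) = (199 − 1) · (1/2) = 99 ≈ 99.00000.

E[X] = 99 = 99.00000.


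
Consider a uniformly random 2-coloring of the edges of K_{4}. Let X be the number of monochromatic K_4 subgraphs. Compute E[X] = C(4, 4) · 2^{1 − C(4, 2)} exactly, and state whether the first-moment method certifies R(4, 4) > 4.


E[X] = C(4, 4) · 2^{1 − 6} = 1 · 2^{−5} = 1/32.
As a reduced fraction: E[X] = 1/32 ≈ 0.03125.
Is E[X] < 1? YES.
Since E[X] < 1, there exists a 2-coloring of K_{4} with no monochromatic K_4; hence R(4, 4) > 4.

E[X] = 1/32 ≈ 0.03125; E[X] < 1, so R(4, 4) > 4.


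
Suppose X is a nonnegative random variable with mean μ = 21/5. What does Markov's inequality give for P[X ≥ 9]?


μ = E[X] = 21/5, a = 9.
Markov: P[X ≥ 9] ≤ μ/a = (21/5)/9 = 7/15.
Numerically: ≈ 0.466667.
(Since a = 9 > μ = 4.200000, the bound 7/15 is < 1 and informative.)

P[X ≥ 9] ≤ 7/15 ≈ 0.466667.


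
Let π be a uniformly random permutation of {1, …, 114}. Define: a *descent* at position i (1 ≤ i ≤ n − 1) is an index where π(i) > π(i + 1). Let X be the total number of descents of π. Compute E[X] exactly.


Write X = Σ X_I over i = 1, …, 113, with X_I the indicator of one descent.
There are 113 indicators.
For each fixed i, the pair (π(i), π(i+1)) is a uniformly random ordered pair of distinct values from {1, …, 114}; by symmetry P[π(i) > π(i+1)] = 1/2.
By linearity: E[X] = 113 · (1/2) = (114 − 1) · (1/2) = 113/2 ≈ 56.500000.

E[X] = 113/2 = 56.500000.


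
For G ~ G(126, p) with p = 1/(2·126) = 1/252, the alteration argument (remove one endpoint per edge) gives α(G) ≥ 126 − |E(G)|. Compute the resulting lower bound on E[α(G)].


E[|E(G)|] = C(126, 2)·p = 7875 · (1/252) = 125/4.
E[α(G)] ≥ n − E[|E(G)|] = 126 − 125/4 = 379/4.
Numerically: ≈ 94.750000.
(This is only a lower bound; the true E[α(G)] may be larger.)

E[α(G)] ≥ 379/4 ≈ 94.750000.


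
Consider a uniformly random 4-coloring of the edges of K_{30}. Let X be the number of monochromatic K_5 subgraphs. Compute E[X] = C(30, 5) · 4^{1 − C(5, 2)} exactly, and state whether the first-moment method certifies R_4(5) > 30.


E[X] = C(30, 5) · 4^{1 − 10} = 142506 · 4^{−9} = 142506/262144.
As a reduced fraction: E[X] = 71253/131072 ≈ 0.5436172.
Is E[X] < 1? YES.
Since E[X] < 1, there exists a 4-coloring of K_{30} with no monochromatic K_5; hence R_4(5) > 30.

E[X] = 71253/131072 ≈ 0.5436172; E[X] < 1, so R_4(5) > 30.


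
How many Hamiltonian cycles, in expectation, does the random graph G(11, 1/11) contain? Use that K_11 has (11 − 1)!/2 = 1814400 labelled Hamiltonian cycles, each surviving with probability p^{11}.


K_11 has (11 − 1)!/2 = 1814400 labelled Hamiltonian cycles.
For each such Hamiltonian cycle H, let X_H = 1 if all 11 edges of H are present in G. Then P[X_H = 1] = p^{11} = (1/11)^{11} = 1/285311670611.
By linearity of expectation: E[X] = Σ_H E[X_H] = 1814400 · p^{11} = 1814400 · 1/285311670611 = 1814400/285311670611.
Numerically: E[X] ≈ 6.36e-06.

E[X] = 1814400 · (1/11)^{11} = 1814400/285311670611 ≈ 6.36e-06.


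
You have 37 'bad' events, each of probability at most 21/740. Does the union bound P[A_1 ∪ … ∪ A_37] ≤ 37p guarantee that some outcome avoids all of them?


Union bound: P[∪_{i=1}^{37} A_i] ≤ Σ_i P[A_i] ≤ 37·p = 37·(21/740) = 21/20.
Numerically: 21/20 ≈ 1.05000.
Is 21/20 < 1? NO.
Since the bound 21/20 is ≥ 1, the union bound is uninformative here; it does NOT by itself certify existence.

37·p = 21/20 ≈ 1.05000; existence NOT certified by the union bound.


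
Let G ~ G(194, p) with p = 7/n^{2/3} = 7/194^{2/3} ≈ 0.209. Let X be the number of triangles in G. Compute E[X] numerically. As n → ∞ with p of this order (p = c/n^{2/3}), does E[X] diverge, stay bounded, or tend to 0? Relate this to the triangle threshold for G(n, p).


Number of potential triangles: C(194, 3) = 1198144.
Each occurs with probability p³ ≈ (0.209)³ ≈ 9.11361e-03.
By linearity: E[X] = C(194, 3)·p³ ≈ 1198144 · 9.11361e-03 ≈ 10919.423.
Since α = 2/3 < 1, p = c/n^{2/3} ≫ 1/n is above the triangle threshold p ~ 1/n. Asymptotically E[X] ~ (c³/6)·n^{3(1−α)} = (7³/6)·n^{1} → ∞; triangles are abundant w.h.p.

E[X] ≈ 10919.423; in regime p = Θ(1/n^{2/3}) E[X] diverges (above the triangle threshold p ~ 1/n).


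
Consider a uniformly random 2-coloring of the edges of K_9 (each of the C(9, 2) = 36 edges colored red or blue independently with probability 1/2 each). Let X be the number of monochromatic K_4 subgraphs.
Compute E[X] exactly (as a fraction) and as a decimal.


Let X = Σ_S X_S over the C(9, 4) = 126 subsets S of size 4, where X_S = 1 if the K_4 on S is monochromatic.
For a fixed S, the K_4 on S has C(4, 2) = 6 edges. P[all 6 edges red] = (1/2)^6, and likewise for blue, so P[monochromatic] = 2·(1/2)^6 = 2^{1 − 6} = 1/32.
By linearity: E[X] = C(9, 4) · 2^{1 − 6} = 126 · 1/32 = 63/16.
Numerically: E[X] ≈ 3.938.

E[X] = C(9,4)·2^(1−C(4,2)) = 63/16 ≈ 3.938.


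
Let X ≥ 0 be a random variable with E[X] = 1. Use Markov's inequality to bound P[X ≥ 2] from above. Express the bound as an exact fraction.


μ = E[X] = 1, a = 2.
Markov: P[X ≥ 2] ≤ μ/a = (1)/2 = 1/2.
Numerically: ≈ 0.500000.
(Since a = 2 > μ = 1.000000, the bound 1/2 is < 1 and informative.)

P[X ≥ 2] ≤ 1/2 ≈ 0.500000.


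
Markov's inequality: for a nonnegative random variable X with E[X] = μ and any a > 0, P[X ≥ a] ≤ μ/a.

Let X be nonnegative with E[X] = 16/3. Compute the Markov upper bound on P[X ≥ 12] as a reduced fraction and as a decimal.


μ = E[X] = 16/3, a = 12.
Markov: P[X ≥ 12] ≤ μ/a = (16/3)/12 = 4/9.
Numerically: ≈ 0.444444.
(Since a = 12 > μ = 5.333333, the bound 4/9 is < 1 and informative.)

P[X ≥ 12] ≤ 4/9 ≈ 0.444444.


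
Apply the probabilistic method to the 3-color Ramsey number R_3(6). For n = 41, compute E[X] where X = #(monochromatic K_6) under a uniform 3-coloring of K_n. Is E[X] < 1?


E[X] = C(41, 6) · 3^{1 − 15} = 4496388 · 3^{−14} = 4496388/4782969.
As a reduced fraction: E[X] = 1498796/1594323 ≈ 0.9401.
Is E[X] < 1? YES.
Since E[X] < 1, there exists a 3-coloring of K_{41} with no monochromatic K_6; hence R_3(6) > 41.

E[X] = 1498796/1594323 ≈ 0.9401; E[X] < 1, so R_3(6) > 41.


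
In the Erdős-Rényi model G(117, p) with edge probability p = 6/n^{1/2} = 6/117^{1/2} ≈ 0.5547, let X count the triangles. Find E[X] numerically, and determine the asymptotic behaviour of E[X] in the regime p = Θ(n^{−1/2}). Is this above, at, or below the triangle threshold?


Number of potential triangles: C(117, 3) = 260130.
Each occurs with probability p³ ≈ (0.5547)³ ≈ 1.7067698e-01.
By linearity: E[X] = C(117, 3)·p³ ≈ 260130 · 1.7067698e-01 ≈ 44398.20371.
Since α = 1/2 < 1, p = c/n^{1/2} ≫ 1/n is above the triangle threshold p ~ 1/n. Asymptotically E[X] ~ (c³/6)·n^{3(1−α)} = (6³/6)·n^{1.5} → ∞; triangles are abundant w.h.p.

E[X] ≈ 44398.20371; in regime p = Θ(1/n^{1/2}) E[X] diverges (above the triangle threshold p ~ 1/n).


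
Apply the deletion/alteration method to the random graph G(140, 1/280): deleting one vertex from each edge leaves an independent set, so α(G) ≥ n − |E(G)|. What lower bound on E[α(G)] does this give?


E[|E(G)|] = C(140, 2)·p = 9730 · (1/280) = 139/4.
E[α(G)] ≥ n − E[|E(G)|] = 140 − 139/4 = 421/4.
Numerically: ≈ 105.2500.
(This is only a lower bound; the true E[α(G)] may be larger.)

E[α(G)] ≥ 421/4 ≈ 105.2500.


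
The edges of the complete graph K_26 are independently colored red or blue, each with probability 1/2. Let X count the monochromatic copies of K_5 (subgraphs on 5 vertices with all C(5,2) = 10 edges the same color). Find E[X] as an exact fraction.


Let X = Σ_S X_S over the C(26, 5) = 65780 subsets S of size 5, where X_S = 1 if the K_5 on S is monochromatic.
For a fixed S, the K_5 on S has C(5, 2) = 10 edges. P[all 10 edges red] = (1/2)^10, and likewise for blue, so P[monochromatic] = 2·(1/2)^10 = 2^{1 − 10} = 1/512.
By linearity of expectation: E[X] = C(26, 5) · 2^{1 − 10} = 65780 · 1/512 = 16445/128.
Numerically: E[X] ≈ 128.476562.

E[X] = C(26,5)·2^(1−C(5,2)) = 16445/128 ≈ 128.476562.


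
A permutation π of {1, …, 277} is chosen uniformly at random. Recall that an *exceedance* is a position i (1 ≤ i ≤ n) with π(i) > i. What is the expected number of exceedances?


Write X = Σ_{i=1}^{277} X_i, where X_i = 1_{π(i) > i}.
For each fixed i, π(i) is uniform over {1, …, 277} (marginal of a uniform permutation), so P[π(i) > i] = (n − i)/n. Summing: Σ_{i=1}^{277} (n − i)/n = (0 + 1 + … + 276)/277 = 277(277 − 1)/(2·277) = (277 − 1)/2.
Hence E[X] = Σ_{i=1}^{277} (277 − i)/277 = 138 ≈ 138.000.

E[X] = 138 = 138.000.


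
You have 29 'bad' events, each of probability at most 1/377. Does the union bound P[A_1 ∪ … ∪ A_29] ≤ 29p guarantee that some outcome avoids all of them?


Union bound: P[∪_{i=1}^{29} A_i] ≤ Σ_i P[A_i] ≤ 29·p = 29·(1/377) = 1/13.
Numerically: 1/13 ≈ 0.077.
Is 1/13 < 1? YES.
Since P[∪ A_i] ≤ 1/13 < 1, the complement has P[∩ A_i^c] ≥ 1 − 1/13 = 12/13 > 0, so some outcome avoids every A_i.

29·p = 1/13 ≈ 0.077; existence CERTIFIED by the union bound.


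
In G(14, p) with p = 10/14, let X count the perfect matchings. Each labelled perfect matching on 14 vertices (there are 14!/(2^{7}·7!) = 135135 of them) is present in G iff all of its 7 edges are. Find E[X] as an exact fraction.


K_14 has 14!/(2^{7}·7!) = 135135 labelled perfect matchings.
For each such perfect matching H, let X_H = 1 if all 7 edges of H are present in G. Then P[X_H = 1] = p^{7} = (5/7)^{7} = 78125/823543.
Summing the indicators: E[X] = Σ_H E[X_H] = 135135 · p^{7} = 135135 · 78125/823543 = 1508203125/117649.
Numerically: E[X] ≈ 1.28e+04.

E[X] = 135135 · (5/7)^{7} = 1508203125/117649 ≈ 1.28e+04.


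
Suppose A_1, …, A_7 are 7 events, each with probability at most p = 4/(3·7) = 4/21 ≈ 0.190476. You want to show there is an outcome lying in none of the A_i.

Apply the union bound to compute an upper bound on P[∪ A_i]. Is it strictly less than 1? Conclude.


Union bound: P[∪_{i=1}^{7} A_i] ≤ Σ_i P[A_i] ≤ 7·p = 7·(4/21) = 4/3.
Numerically: 4/3 ≈ 1.333333.
Is 4/3 < 1? NO.
Since the bound 4/3 is ≥ 1, the union bound is uninformative here; it does NOT by itself certify existence.

7·p = 4/3 ≈ 1.333333; existence NOT certified by the union bound.


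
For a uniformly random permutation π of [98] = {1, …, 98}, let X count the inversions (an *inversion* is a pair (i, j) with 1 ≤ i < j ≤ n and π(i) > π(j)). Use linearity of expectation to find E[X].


Write X = Σ X_I over the C(98, 2) = 4753 pairs i < j, with X_I the indicator of one inversion.
There are 4753 indicators.
For each fixed pair i < j, the values π(i) and π(j) are two distinct elements of {1, …, 98} in uniformly random order; by symmetry P[π(i) > π(j)] = 1/2.
By linearity: E[X] = 4753 · (1/2) = C(98, 2) · (1/2) = 4753/2 = 4753/2 ≈ 2376.500000.

E[X] = 4753/2 = 2376.500000.


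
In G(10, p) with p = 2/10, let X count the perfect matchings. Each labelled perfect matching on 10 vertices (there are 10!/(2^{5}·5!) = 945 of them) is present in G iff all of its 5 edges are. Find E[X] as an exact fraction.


K_10 has 10!/(2^{5}·5!) = 945 labelled perfect matchings.
For each such perfect matching H, let X_H = 1 if all 5 edges of H are present in G. Then P[X_H = 1] = p^{5} = (1/5)^{5} = 1/3125.
Summing the indicators: E[X] = Σ_H E[X_H] = 945 · p^{5} = 945 · 1/3125 = 189/625.
Numerically: E[X] ≈ 0.3024.

E[X] = 945 · (1/5)^{5} = 189/625 ≈ 0.3024.


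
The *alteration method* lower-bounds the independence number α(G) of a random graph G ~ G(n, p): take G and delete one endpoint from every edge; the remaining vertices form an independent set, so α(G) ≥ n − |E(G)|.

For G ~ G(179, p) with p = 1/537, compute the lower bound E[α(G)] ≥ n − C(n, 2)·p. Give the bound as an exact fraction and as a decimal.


E[|E(G)|] = C(179, 2)·p = 15931 · (1/537) = 89/3.
E[α(G)] ≥ n − E[|E(G)|] = 179 − 89/3 = 448/3.
Numerically: ≈ 149.33333.
(This is only a lower bound; the true E[α(G)] may be larger.)

E[α(G)] ≥ 448/3 ≈ 149.33333.


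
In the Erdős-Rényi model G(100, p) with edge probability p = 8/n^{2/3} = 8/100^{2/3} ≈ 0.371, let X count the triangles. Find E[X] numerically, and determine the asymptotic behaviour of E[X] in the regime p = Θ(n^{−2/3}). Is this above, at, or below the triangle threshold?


Number of potential triangles: C(100, 3) = 161700.
Each occurs with probability p³ ≈ (0.371)³ ≈ 5.12000e-02.
By linearity: E[X] = C(100, 3)·p³ ≈ 161700 · 5.12000e-02 ≈ 8279.040.
Since α = 2/3 < 1, p = c/n^{2/3} ≫ 1/n is above the triangle threshold p ~ 1/n. Asymptotically E[X] ~ (c³/6)·n^{3(1−α)} = (8³/6)·n^{1} → ∞; triangles are abundant w.h.p.

E[X] ≈ 8279.040; in regime p = Θ(1/n^{2/3}) E[X] diverges (above the triangle threshold p ~ 1/n).


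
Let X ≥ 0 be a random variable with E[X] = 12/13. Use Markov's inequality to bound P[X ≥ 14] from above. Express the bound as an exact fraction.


μ = E[X] = 12/13, a = 14.
Markov: P[X ≥ 14] ≤ μ/a = (12/13)/14 = 6/91.
Numerically: ≈ 0.06593.
(Since a = 14 > μ = 0.92308, the bound 6/91 is < 1 and informative.)

P[X ≥ 14] ≤ 6/91 ≈ 0.06593.


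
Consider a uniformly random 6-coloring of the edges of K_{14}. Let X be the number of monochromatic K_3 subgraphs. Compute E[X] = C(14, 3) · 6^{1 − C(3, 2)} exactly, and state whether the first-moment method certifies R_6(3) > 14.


E[X] = C(14, 3) · 6^{1 − 3} = 364 · 6^{−2} = 364/36.
As a reduced fraction: E[X] = 91/9 ≈ 10.11111.
Is E[X] < 1? NO.
Since E[X] ≥ 1, the first-moment bound is inconclusive at n = 14; it does NOT by itself certify R_6(3) > 14.

E[X] = 91/9 ≈ 10.11111; E[X] ≥ 1; first-moment method inconclusive here.


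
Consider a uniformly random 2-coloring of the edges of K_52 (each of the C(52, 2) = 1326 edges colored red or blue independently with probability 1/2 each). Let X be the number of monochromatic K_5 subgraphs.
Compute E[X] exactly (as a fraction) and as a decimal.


Let X = Σ_S X_S over the C(52, 5) = 2598960 subsets S of size 5, where X_S = 1 if the K_5 on S is monochromatic.
For a fixed S, the K_5 on S has C(5, 2) = 10 edges. P[all 10 edges red] = (1/2)^10, and likewise for blue, so P[monochromatic] = 2·(1/2)^10 = 2^{1 − 10} = 1/512.
By linearity of expectation: E[X] = C(52, 5) · 2^{1 − 10} = 2598960 · 1/512 = 162435/32.
Numerically: E[X] ≈ 5076.0938.

E[X] = C(52,5)·2^(1−C(5,2)) = 162435/32 ≈ 5076.0938.


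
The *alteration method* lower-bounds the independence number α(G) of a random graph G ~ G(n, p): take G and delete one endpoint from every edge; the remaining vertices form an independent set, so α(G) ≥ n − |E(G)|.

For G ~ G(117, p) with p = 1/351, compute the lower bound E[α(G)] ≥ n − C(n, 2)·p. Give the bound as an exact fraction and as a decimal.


E[|E(G)|] = C(117, 2)·p = 6786 · (1/351) = 58/3.
E[α(G)] ≥ n − E[|E(G)|] = 117 − 58/3 = 293/3.
Numerically: ≈ 97.667.
(This is only a lower bound; the true E[α(G)] may be larger.)

E[α(G)] ≥ 293/3 ≈ 97.667.


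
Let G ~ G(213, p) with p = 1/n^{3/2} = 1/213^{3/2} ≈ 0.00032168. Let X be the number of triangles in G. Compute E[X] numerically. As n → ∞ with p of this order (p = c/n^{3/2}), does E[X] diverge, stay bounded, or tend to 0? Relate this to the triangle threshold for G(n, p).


Number of potential triangles: C(213, 3) = 1587986.
Each occurs with probability p³ ≈ (0.00032168)³ ≈ 3.3288313e-11.
By linearity: E[X] = C(213, 3)·p³ ≈ 1587986 · 3.3288313e-11 ≈ 0.00005.
Since α = 3/2 > 1, p = c/n^{3/2} = o(1/n) is below the triangle threshold p ~ 1/n. Asymptotically E[X] ~ (c³/6)·n^{3(1−α)} = (1³/6)·n^{-1.5} → 0, so by Markov's inequality G has no triangles w.h.p.

E[X] ≈ 0.00005; in regime p = Θ(1/n^{3/2}) E[X] tends to 0 (below the triangle threshold p ~ 1/n).


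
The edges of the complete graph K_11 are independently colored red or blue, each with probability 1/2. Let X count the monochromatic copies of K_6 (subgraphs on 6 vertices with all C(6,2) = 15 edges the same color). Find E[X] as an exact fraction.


Let X = Σ_S X_S over the C(11, 6) = 462 subsets S of size 6, where X_S = 1 if the K_6 on S is monochromatic.
For a fixed S, the K_6 on S has C(6, 2) = 15 edges. P[all 15 edges red] = (1/2)^15, and likewise for blue, so P[monochromatic] = 2·(1/2)^15 = 2^{1 − 15} = 1/16384.
By linearity of expectation: E[X] = C(11, 6) · 2^{1 − 15} = 462 · 1/16384 = 231/8192.
Numerically: E[X] ≈ 0.0282.

E[X] = C(11,6)·2^(1−C(6,2)) = 231/8192 ≈ 0.0282.


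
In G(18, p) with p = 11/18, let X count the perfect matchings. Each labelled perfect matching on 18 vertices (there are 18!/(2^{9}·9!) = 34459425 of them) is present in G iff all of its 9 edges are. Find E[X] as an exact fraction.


K_18 has 18!/(2^{9}·9!) = 34459425 labelled perfect matchings.
For each such perfect matching H, let X_H = 1 if all 9 edges of H are present in G. Then P[X_H = 1] = p^{9} = (11/18)^{9} = 2357947691/198359290368.
Summing the indicators: E[X] = Σ_H E[X_H] = 34459425 · p^{9} = 34459425 · 2357947691/198359290368 = 1003129896443675/2448880128.
Numerically: E[X] ≈ 409628.

E[X] = 34459425 · (11/18)^{9} = 1003129896443675/2448880128 ≈ 409628.


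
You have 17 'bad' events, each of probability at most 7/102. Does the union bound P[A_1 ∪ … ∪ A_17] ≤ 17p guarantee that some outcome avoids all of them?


Union bound: P[∪_{i=1}^{17} A_i] ≤ Σ_i P[A_i] ≤ 17·p = 17·(7/102) = 7/6.
Numerically: 7/6 ≈ 1.166667.
Is 7/6 < 1? NO.
Since the bound 7/6 is ≥ 1, the union bound is uninformative here; it does NOT by itself certify existence.

17·p = 7/6 ≈ 1.166667; existence NOT certified by the union bound.


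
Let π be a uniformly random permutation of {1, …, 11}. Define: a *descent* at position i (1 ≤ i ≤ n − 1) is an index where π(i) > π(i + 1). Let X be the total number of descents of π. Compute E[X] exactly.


Write X = Σ X_I over i = 1, …, 10, with X_I the indicator of one descent.
There are 10 indicators.
For each fixed i, the pair (π(i), π(i+1)) is a uniformly random ordered pair of distinct values from {1, …, 11}; by symmetry P[π(i) > π(i+1)] = 1/2.
By linearity: E[X] = 10 · (1/2) = (11 − 1) · (1/2) = 5 ≈ 5.0000.

E[X] = 5 = 5.0000.


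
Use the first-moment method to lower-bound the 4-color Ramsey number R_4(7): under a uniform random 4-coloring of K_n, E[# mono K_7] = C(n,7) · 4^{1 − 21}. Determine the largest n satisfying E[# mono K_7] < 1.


We need C(n, 7) · 4^{1 − 21} < 1, i.e. C(n, 7) < 4^{21 − 1} = 1099511627776.
Check values of n near the boundary:
  n = 174: C(174, 7) = 847879782984; 847879782984 < 1099511627776? YES
  n = 175: C(175, 7) = 883208107275; 883208107275 < 1099511627776? YES
  n = 176: C(176, 7) = 919790691600; 919790691600 < 1099511627776? YES
  n = 177: C(177, 7) = 957664425960; 957664425960 < 1099511627776? YES
  n = 178: C(178, 7) = 996867063280; 996867063280 < 1099511627776? YES
  n = 179: C(179, 7) = 1037437234460; 1037437234460 < 1099511627776? YES
  n = 180: C(180, 7) = 1079414463600; 1079414463600 < 1099511627776? YES
  n = 181: C(181, 7) = 1122839183400; 1122839183400 < 1099511627776? NO
The largest n with C(n, 7) < 1099511627776 is n = 180 (where E[X] = 67463403975/68719476736 ≈ 0.982). Hence R_4(7) > 180, i.e. R_4(7) ≥ 181.

Largest n = 180; hence R_4(7) > 180.


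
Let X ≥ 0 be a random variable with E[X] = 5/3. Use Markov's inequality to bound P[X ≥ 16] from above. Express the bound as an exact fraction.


μ = E[X] = 5/3, a = 16.
Markov: P[X ≥ 16] ≤ μ/a = (5/3)/16 = 5/48.
Numerically: ≈ 0.104167.
(Since a = 16 > μ = 1.666667, the bound 5/48 is < 1 and informative.)

P[X ≥ 16] ≤ 5/48 ≈ 0.104167.


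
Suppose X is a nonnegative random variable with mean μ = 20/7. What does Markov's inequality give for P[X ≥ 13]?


μ = E[X] = 20/7, a = 13.
Markov: P[X ≥ 13] ≤ μ/a = (20/7)/13 = 20/91.
Numerically: ≈ 0.219780.
(Since a = 13 > μ = 2.857143, the bound 20/91 is < 1 and informative.)

P[X ≥ 13] ≤ 20/91 ≈ 0.219780.


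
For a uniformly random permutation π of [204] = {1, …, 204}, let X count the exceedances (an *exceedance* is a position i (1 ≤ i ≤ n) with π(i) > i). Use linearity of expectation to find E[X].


Write X = Σ_{i=1}^{204} X_i, where X_i = 1_{π(i) > i}.
For each fixed i, π(i) is uniform over {1, …, 204} (marginal of a uniform permutation), so P[π(i) > i] = (n − i)/n. Summing: Σ_{i=1}^{204} (n − i)/n = (0 + 1 + … + 203)/204 = 204(204 − 1)/(2·204) = (204 − 1)/2.
Hence E[X] = Σ_{i=1}^{204} (204 − i)/204 = 203/2 ≈ 101.50000.

E[X] = 203/2 = 101.50000.


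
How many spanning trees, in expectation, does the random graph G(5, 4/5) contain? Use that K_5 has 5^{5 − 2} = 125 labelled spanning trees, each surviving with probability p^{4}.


K_5 has 5^{5 − 2} = 125 labelled spanning trees.
For each such spanning tree H, let X_H = 1 if all 4 edges of H are present in G. Then P[X_H = 1] = p^{4} = (4/5)^{4} = 256/625.
Summing the indicators: E[X] = Σ_H E[X_H] = 125 · p^{4} = 125 · 256/625 = 256/5.
Numerically: E[X] ≈ 51.2.

E[X] = 125 · (4/5)^{4} = 256/5 ≈ 51.2.


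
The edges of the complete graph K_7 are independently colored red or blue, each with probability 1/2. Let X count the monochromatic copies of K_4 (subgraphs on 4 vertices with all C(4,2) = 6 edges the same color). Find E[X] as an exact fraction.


Let X = Σ_S X_S over the C(7, 4) = 35 subsets S of size 4, where X_S = 1 if the K_4 on S is monochromatic.
For a fixed S, the K_4 on S has C(4, 2) = 6 edges. P[all 6 edges red] = (1/2)^6, and likewise for blue, so P[monochromatic] = 2·(1/2)^6 = 2^{1 − 6} = 1/32.
By linearity of expectation: E[X] = C(7, 4) · 2^{1 − 6} = 35 · 1/32 = 35/32.
Numerically: E[X] ≈ 1.094.

E[X] = C(7,4)·2^(1−C(4,2)) = 35/32 ≈ 1.094.


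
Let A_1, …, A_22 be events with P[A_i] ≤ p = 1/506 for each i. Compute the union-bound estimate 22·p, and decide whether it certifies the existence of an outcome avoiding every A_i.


Union bound: P[∪_{i=1}^{22} A_i] ≤ Σ_i P[A_i] ≤ 22·p = 22·(1/506) = 1/23.
Numerically: 1/23 ≈ 0.043.
Is 1/23 < 1? YES.
Since P[∪ A_i] ≤ 1/23 < 1, the complement has P[∩ A_i^c] ≥ 1 − 1/23 = 22/23 > 0, so some outcome avoids every A_i.

22·p = 1/23 ≈ 0.043; existence CERTIFIED by the union bound.


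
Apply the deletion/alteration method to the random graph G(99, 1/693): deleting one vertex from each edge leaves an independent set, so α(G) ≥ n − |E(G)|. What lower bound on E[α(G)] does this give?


E[|E(G)|] = C(99, 2)·p = 4851 · (1/693) = 7.
E[α(G)] ≥ n − E[|E(G)|] = 99 − 7 = 92.
Numerically: ≈ 92.0000.
(This is only a lower bound; the true E[α(G)] may be larger.)

E[α(G)] ≥ 92 ≈ 92.0000.


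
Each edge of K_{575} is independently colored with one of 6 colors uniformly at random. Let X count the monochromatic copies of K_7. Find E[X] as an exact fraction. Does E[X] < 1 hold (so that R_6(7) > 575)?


E[X] = C(575, 7) · 6^{1 − 21} = 3974871393896975 · 6^{−20} = 3974871393896975/3656158440062976.
As a reduced fraction: E[X] = 3974871393896975/3656158440062976 ≈ 1.087172.
Is E[X] < 1? NO.
Since E[X] ≥ 1, the first-moment bound is inconclusive at n = 575; it does NOT by itself certify R_6(7) > 575.

E[X] = 3974871393896975/3656158440062976 ≈ 1.087172; E[X] ≥ 1; first-moment method inconclusive here.


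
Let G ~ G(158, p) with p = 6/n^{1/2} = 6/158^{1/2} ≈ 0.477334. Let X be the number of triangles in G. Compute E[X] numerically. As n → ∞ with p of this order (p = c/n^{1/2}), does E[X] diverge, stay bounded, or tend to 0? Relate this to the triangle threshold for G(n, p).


Number of potential triangles: C(158, 3) = 644956.
Each occurs with probability p³ ≈ (0.477334)³ ≈ 1.08759730e-01.
By linearity: E[X] = C(158, 3)·p³ ≈ 644956 · 1.08759730e-01 ≈ 70145.240415.
Since α = 1/2 < 1, p = c/n^{1/2} ≫ 1/n is above the triangle threshold p ~ 1/n. Asymptotically E[X] ~ (c³/6)·n^{3(1−α)} = (6³/6)·n^{1.5} → ∞; triangles are abundant w.h.p.

E[X] ≈ 70145.240415; in regime p = Θ(1/n^{1/2}) E[X] diverges (above the triangle threshold p ~ 1/n).


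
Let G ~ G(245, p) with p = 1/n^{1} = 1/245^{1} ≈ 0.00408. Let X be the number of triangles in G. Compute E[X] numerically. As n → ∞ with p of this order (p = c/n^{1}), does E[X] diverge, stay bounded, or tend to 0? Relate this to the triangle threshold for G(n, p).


Number of potential triangles: C(245, 3) = 2421090.
Each occurs with probability p³ ≈ (0.00408)³ ≈ 6.79989e-08.
By linearity: E[X] = C(245, 3)·p³ ≈ 2421090 · 6.79989e-08 ≈ 0.165.
Here α = 1, so p = 1/n is exactly at the triangle threshold p ~ 1/n. Asymptotically E[X] → c³/6 = 1³/6 = 1/6 ≈ 0.167, a bounded constant. In this regime the triangle count is asymptotically Poisson(c³/6).

E[X] ≈ 0.165; in regime p = Θ(1/n^{1}) E[X] stays bounded (at the triangle threshold p ~ 1/n).


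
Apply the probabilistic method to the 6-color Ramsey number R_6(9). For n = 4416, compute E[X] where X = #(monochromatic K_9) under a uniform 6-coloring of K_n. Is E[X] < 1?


E[X] = C(4416, 9) · 6^{1 − 36} = 1745644609681318303205765440 · 6^{−35} = 1745644609681318303205765440/1719070799748422591028658176.
As a reduced fraction: E[X] = 27275697026270598487590085/26860481246069102984822784 ≈ 1.0154582.
Is E[X] < 1? NO.
Since E[X] ≥ 1, the first-moment bound is inconclusive at n = 4416; it does NOT by itself certify R_6(9) > 4416.

E[X] = 27275697026270598487590085/26860481246069102984822784 ≈ 1.0154582; E[X] ≥ 1; first-moment method inconclusive here.


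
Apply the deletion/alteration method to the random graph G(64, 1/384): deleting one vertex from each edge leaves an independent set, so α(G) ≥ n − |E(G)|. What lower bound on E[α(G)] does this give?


E[|E(G)|] = C(64, 2)·p = 2016 · (1/384) = 21/4.
E[α(G)] ≥ n − E[|E(G)|] = 64 − 21/4 = 235/4.
Numerically: ≈ 58.750000.
(This is only a lower bound; the true E[α(G)] may be larger.)

E[α(G)] ≥ 235/4 ≈ 58.750000.


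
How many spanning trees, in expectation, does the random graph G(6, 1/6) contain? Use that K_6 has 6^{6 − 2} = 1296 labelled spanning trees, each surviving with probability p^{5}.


K_6 has 6^{6 − 2} = 1296 labelled spanning trees.
For each such spanning tree H, let X_H = 1 if all 5 edges of H are present in G. Then P[X_H = 1] = p^{5} = (1/6)^{5} = 1/7776.
Summing the indicators: E[X] = Σ_H E[X_H] = 1296 · p^{5} = 1296 · 1/7776 = 1/6.
Numerically: E[X] ≈ 0.16667.

E[X] = 1296 · (1/6)^{5} = 1/6 ≈ 0.16667.


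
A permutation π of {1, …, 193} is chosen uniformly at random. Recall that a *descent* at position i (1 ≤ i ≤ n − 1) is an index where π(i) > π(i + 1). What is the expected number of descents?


Write X = Σ X_I over i = 1, …, 192, with X_I the indicator of one descent.
There are 192 indicators.
For each fixed i, the pair (π(i), π(i+1)) is a uniformly random ordered pair of distinct values from {1, …, 193}; by symmetry P[π(i) > π(i+1)] = 1/2.
By linearity: E[X] = 192 · (1/2) = (193 − 1) · (1/2) = 96 ≈ 96.000.

E[X] = 96 = 96.000.


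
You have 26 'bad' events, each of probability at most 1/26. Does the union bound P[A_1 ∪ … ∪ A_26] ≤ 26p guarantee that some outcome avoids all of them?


Union bound: P[∪_{i=1}^{26} A_i] ≤ Σ_i P[A_i] ≤ 26·p = 26·(1/26) = 1.
Numerically: 1 ≈ 1.000.
Is 1 < 1? NO.
Since the bound 1 is ≥ 1, the union bound is uninformative here; it does NOT by itself certify existence.

26·p = 1 ≈ 1.000; existence NOT certified by the union bound.


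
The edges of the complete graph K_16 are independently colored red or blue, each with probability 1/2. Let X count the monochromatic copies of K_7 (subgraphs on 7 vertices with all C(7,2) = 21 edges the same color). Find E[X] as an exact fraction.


Let X = Σ_S X_S over the C(16, 7) = 11440 subsets S of size 7, where X_S = 1 if the K_7 on S is monochromatic.
For a fixed S, the K_7 on S has C(7, 2) = 21 edges. P[all 21 edges red] = (1/2)^21, and likewise for blue, so P[monochromatic] = 2·(1/2)^21 = 2^{1 − 21} = 1/1048576.
Summing: E[X] = C(16, 7) · 2^{1 − 21} = 11440 · 1/1048576 = 715/65536.
Numerically: E[X] ≈ 0.010910.

E[X] = C(16,7)·2^(1−C(7,2)) = 715/65536 ≈ 0.010910.


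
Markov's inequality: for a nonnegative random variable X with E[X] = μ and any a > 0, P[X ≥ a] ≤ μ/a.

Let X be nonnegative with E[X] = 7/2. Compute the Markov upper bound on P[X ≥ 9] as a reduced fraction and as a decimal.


μ = E[X] = 7/2, a = 9.
Markov: P[X ≥ 9] ≤ μ/a = (7/2)/9 = 7/18.
Numerically: ≈ 0.3889.
(Since a = 9 > μ = 3.5000, the bound 7/18 is < 1 and informative.)

P[X ≥ 9] ≤ 7/18 ≈ 0.3889.


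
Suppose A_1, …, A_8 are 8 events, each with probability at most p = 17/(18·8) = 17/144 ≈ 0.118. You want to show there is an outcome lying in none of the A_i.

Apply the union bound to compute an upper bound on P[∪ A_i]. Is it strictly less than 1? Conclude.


Union bound: P[∪_{i=1}^{8} A_i] ≤ Σ_i P[A_i] ≤ 8·p = 8·(17/144) = 17/18.
Numerically: 17/18 ≈ 0.944.
Is 17/18 < 1? YES.
Since P[∪ A_i] ≤ 17/18 < 1, the complement has P[∩ A_i^c] ≥ 1 − 17/18 = 1/18 > 0, so some outcome avoids every A_i.

8·p = 17/18 ≈ 0.944; existence CERTIFIED by the union bound.


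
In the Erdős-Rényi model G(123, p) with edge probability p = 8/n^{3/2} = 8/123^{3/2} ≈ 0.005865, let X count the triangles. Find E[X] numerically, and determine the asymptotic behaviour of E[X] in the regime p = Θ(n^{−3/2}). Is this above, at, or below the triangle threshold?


Number of potential triangles: C(123, 3) = 302621.
Each occurs with probability p³ ≈ (0.005865)³ ≈ 2.016958e-07.
By linearity: E[X] = C(123, 3)·p³ ≈ 302621 · 2.016958e-07 ≈ 0.0610.
Since α = 3/2 > 1, p = c/n^{3/2} = o(1/n) is below the triangle threshold p ~ 1/n. Asymptotically E[X] ~ (c³/6)·n^{3(1−α)} = (8³/6)·n^{-1.5} → 0, so by Markov's inequality G has no triangles w.h.p.

E[X] ≈ 0.0610; in regime p = Θ(1/n^{3/2}) E[X] tends to 0 (below the triangle threshold p ~ 1/n).


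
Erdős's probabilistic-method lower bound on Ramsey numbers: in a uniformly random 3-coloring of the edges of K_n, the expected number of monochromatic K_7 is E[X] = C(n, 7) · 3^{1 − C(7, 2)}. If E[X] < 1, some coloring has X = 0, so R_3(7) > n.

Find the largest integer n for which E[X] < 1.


We need C(n, 7) · 3^{1 − 21} < 1, i.e. C(n, 7) < 3^{21 − 1} = 3486784401.
Check values of n near the boundary:
  n = 77: C(77, 7) = 2404808340; 2404808340 < 3486784401? YES
  n = 78: C(78, 7) = 2641902120; 2641902120 < 3486784401? YES
  n = 79: C(79, 7) = 2898753715; 2898753715 < 3486784401? YES
  n = 80: C(80, 7) = 3176716400; 3176716400 < 3486784401? YES
  n = 81: C(81, 7) = 3477216600; 3477216600 < 3486784401? YES
  n = 82: C(82, 7) = 3801756816; 3801756816 < 3486784401? NO
  n = 83: C(83, 7) = 4151918628; 4151918628 < 3486784401? NO
  n = 84: C(84, 7) = 4529365776; 4529365776 < 3486784401? NO
The largest n with C(n, 7) < 3486784401 is n = 81 (where E[X] = 42928600/43046721 ≈ 0.9972560). Hence R_3(7) > 81, i.e. R_3(7) ≥ 82.

Largest n = 81; hence R_3(7) > 81.


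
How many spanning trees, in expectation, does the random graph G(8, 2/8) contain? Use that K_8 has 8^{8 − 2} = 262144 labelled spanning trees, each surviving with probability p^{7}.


K_8 has 8^{8 − 2} = 262144 labelled spanning trees.
For each such spanning tree H, let X_H = 1 if all 7 edges of H are present in G. Then P[X_H = 1] = p^{7} = (1/4)^{7} = 1/16384.
Summing the indicators: E[X] = Σ_H E[X_H] = 262144 · p^{7} = 262144 · 1/16384 = 16.
Numerically: E[X] ≈ 16.

E[X] = 262144 · (1/4)^{7} = 16 ≈ 16.


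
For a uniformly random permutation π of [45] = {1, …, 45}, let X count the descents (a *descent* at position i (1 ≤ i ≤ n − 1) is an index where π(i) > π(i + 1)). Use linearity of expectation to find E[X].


Write X = Σ X_I over i = 1, …, 44, with X_I the indicator of one descent.
There are 44 indicators.
For each fixed i, the pair (π(i), π(i+1)) is a uniformly random ordered pair of distinct values from {1, …, 45}; by symmetry P[π(i) > π(i+1)] = 1/2.
By linearity: E[X] = 44 · (1/2) = (45 − 1) · (1/2) = 22 ≈ 22.00000.

E[X] = 22 = 22.00000.


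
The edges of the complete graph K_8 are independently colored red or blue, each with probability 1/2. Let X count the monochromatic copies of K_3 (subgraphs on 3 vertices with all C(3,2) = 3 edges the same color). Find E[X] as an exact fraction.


Let X = Σ_S X_S over the C(8, 3) = 56 subsets S of size 3, where X_S = 1 if the K_3 on S is monochromatic.
For a fixed S, the K_3 on S has C(3, 2) = 3 edges. P[all 3 edges red] = (1/2)^3, and likewise for blue, so P[monochromatic] = 2·(1/2)^3 = 2^{1 − 3} = 1/4.
By linearity: E[X] = C(8, 3) · 2^{1 − 3} = 56 · 1/4 = 14.
Numerically: E[X] ≈ 14.000000.

E[X] = C(8,3)·2^(1−C(3,2)) = 14 ≈ 14.000000.


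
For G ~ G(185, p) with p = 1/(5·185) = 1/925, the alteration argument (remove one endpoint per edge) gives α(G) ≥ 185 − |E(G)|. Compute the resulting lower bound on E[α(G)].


E[|E(G)|] = C(185, 2)·p = 17020 · (1/925) = 92/5.
E[α(G)] ≥ n − E[|E(G)|] = 185 − 92/5 = 833/5.
Numerically: ≈ 166.600000.
(This is only a lower bound; the true E[α(G)] may be larger.)

E[α(G)] ≥ 833/5 ≈ 166.600000.


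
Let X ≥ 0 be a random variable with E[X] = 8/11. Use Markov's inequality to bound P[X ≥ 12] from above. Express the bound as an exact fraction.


μ = E[X] = 8/11, a = 12.
Markov: P[X ≥ 12] ≤ μ/a = (8/11)/12 = 2/33.
Numerically: ≈ 0.061.
(Since a = 12 > μ = 0.727, the bound 2/33 is < 1 and informative.)

P[X ≥ 12] ≤ 2/33 ≈ 0.061.


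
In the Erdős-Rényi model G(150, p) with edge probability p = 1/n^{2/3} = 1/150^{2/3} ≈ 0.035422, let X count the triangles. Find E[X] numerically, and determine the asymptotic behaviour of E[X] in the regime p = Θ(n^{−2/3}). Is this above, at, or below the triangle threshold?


Number of potential triangles: C(150, 3) = 551300.
Each occurs with probability p³ ≈ (0.035422)³ ≈ 4.4444444e-05.
By linearity: E[X] = C(150, 3)·p³ ≈ 551300 · 4.4444444e-05 ≈ 24.50222.
Since α = 2/3 < 1, p = c/n^{2/3} ≫ 1/n is above the triangle threshold p ~ 1/n. Asymptotically E[X] ~ (c³/6)·n^{3(1−α)} = (1³/6)·n^{1} → ∞; triangles are abundant w.h.p.

E[X] ≈ 24.50222; in regime p = Θ(1/n^{2/3}) E[X] diverges (above the triangle threshold p ~ 1/n).


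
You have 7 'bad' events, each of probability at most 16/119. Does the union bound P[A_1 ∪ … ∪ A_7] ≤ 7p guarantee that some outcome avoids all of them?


Union bound: P[∪_{i=1}^{7} A_i] ≤ Σ_i P[A_i] ≤ 7·p = 7·(16/119) = 16/17.
Numerically: 16/17 ≈ 0.94118.
Is 16/17 < 1? YES.
Since P[∪ A_i] ≤ 16/17 < 1, the complement has P[∩ A_i^c] ≥ 1 − 16/17 = 1/17 > 0, so some outcome avoids every A_i.

7·p = 16/17 ≈ 0.94118; existence CERTIFIED by the union bound.


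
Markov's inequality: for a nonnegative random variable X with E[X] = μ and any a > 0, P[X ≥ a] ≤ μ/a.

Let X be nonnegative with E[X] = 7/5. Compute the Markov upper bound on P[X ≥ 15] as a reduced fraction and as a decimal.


μ = E[X] = 7/5, a = 15.
Markov: P[X ≥ 15] ≤ μ/a = (7/5)/15 = 7/75.
Numerically: ≈ 0.093.
(Since a = 15 > μ = 1.400, the bound 7/75 is < 1 and informative.)

P[X ≥ 15] ≤ 7/75 ≈ 0.093.
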